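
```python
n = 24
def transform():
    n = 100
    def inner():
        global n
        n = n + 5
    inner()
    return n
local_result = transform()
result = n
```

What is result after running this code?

Step 1: Global n = 24. transform() creates local n = 100.
Step 2: inner() declares global n and adds 5: global n = 24 + 5 = 29.
Step 3: transform() returns its local n = 100 (unaffected by inner).
Step 4: result = global n = 29

The answer is 29.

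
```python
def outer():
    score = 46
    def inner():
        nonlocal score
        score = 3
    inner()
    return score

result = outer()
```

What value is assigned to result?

Step 1: outer() sets score = 46.
Step 2: inner() uses nonlocal to reassign score = 3.
Step 3: result = 3

The answer is 3.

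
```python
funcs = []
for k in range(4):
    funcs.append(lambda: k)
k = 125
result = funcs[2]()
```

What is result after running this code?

Step 1: Lambdas capture the variable k by reference, not by value.
Step 2: After the loop, k is reassigned to 125.
Step 3: funcs[2]() looks up the current k = 125. result = 125

The answer is 125.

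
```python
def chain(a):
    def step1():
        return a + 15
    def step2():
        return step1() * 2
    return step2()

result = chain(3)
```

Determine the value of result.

Step 1: chain(3) captures a = 3.
Step 2: step2() calls step1() which returns 3 + 15 = 18.
Step 3: step2() returns 18 * 2 = 36

The answer is 36.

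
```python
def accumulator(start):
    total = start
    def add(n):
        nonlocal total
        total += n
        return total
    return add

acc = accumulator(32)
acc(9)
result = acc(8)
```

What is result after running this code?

Step 1: accumulator(32) creates closure with total = 32.
Step 2: First acc(9): total = 32 + 9 = 41.
Step 3: Second acc(8): total = 41 + 8 = 49. result = 49

The answer is 49.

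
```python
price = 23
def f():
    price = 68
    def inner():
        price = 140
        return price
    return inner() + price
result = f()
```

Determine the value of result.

Step 1: f() has local price = 68. inner() has local price = 140.
Step 2: inner() returns its local price = 140.
Step 3: f() returns 140 + its own price (68) = 208

The answer is 208.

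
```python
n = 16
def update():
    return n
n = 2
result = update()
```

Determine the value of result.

Step 1: n is first set to 16, then reassigned to 2.
Step 2: update() is called after the reassignment, so it looks up the current global n = 2.
Step 3: result = 2

The answer is 2.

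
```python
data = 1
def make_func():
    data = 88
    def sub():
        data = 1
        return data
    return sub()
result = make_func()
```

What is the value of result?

Step 1: Three scopes define data: global (1), make_func (88), sub (1).
Step 2: sub() has its own local data = 1, which shadows both enclosing and global.
Step 3: result = 1 (local wins in LEGB)

The answer is 1.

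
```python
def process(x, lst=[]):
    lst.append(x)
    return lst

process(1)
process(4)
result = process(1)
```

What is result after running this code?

Step 1: Mutable default argument gotcha! The list [] is created once.
Step 2: Each call appends to the SAME list: [1], [1, 4], [1, 4, 1].
Step 3: result = [1, 4, 1]

The answer is [1, 4, 1].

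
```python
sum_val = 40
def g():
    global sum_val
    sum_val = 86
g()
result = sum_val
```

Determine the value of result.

Step 1: sum_val = 40 globally.
Step 2: g() declares global sum_val and sets it to 86.
Step 3: After g(), global sum_val = 86. result = 86

The answer is 86.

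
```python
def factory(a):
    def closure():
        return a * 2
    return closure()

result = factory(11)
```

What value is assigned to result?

Step 1: factory(11) binds parameter a = 11.
Step 2: closure() accesses a = 11 from enclosing scope.
Step 3: result = 11 * 2 = 22

The answer is 22.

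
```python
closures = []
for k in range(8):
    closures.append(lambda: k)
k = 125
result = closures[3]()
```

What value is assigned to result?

Step 1: Lambdas capture the variable k by reference, not by value.
Step 2: After the loop, k is reassigned to 125.
Step 3: closures[3]() looks up the current k = 125. result = 125

The answer is 125.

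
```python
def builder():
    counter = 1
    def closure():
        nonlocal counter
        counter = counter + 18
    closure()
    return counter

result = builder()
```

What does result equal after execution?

Step 1: builder() sets counter = 1.
Step 2: closure() uses nonlocal to modify counter in builder's scope: counter = 1 + 18 = 19.
Step 3: builder() returns the modified counter = 19

The answer is 19.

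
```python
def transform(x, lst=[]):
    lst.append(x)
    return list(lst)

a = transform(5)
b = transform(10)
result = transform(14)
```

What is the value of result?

Step 1: Default list is shared. list() creates copies for return values.
Step 2: Internal list grows: [5] -> [5, 10] -> [5, 10, 14].
Step 3: result = [5, 10, 14]

The answer is [5, 10, 14].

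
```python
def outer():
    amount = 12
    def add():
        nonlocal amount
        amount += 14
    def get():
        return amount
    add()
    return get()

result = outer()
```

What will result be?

Step 1: amount = 12. add() modifies it via nonlocal, get() reads it.
Step 2: add() makes amount = 12 + 14 = 26.
Step 3: get() returns 26. result = 26

The answer is 26.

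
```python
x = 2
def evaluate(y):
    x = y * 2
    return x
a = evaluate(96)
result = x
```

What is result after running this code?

Step 1: Global x = 2.
Step 2: evaluate(96) creates local x = 96 * 2 = 192.
Step 3: Global x unchanged because no global keyword. result = 2

The answer is 2.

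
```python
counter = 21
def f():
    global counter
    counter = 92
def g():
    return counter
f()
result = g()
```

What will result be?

Step 1: counter = 21.
Step 2: f() sets global counter = 92.
Step 3: g() reads global counter = 92. result = 92

The answer is 92.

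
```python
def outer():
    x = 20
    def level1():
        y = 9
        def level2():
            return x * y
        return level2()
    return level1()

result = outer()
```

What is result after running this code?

Step 1: x = 20 in outer. y = 9 in level1.
Step 2: level2() reads x = 20 and y = 9 from enclosing scopes.
Step 3: result = 20 * 9 = 180

The answer is 180.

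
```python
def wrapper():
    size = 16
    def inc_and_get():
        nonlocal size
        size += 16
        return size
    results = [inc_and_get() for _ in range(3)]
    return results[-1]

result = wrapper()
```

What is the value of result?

Step 1: size = 16.
Step 2: Three calls to inc_and_get(), each adding 16.
Step 3: Last value = 16 + 16 * 3 = 64

The answer is 64.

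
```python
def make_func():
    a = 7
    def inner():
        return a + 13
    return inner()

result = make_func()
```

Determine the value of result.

Step 1: make_func() defines a = 7.
Step 2: inner() reads a = 7 from enclosing scope, returns 7 + 13 = 20.
Step 3: result = 20

The answer is 20.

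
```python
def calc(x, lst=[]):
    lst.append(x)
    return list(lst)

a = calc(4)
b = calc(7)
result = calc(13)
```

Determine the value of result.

Step 1: Default list is shared. list() creates copies for return values.
Step 2: Internal list grows: [4] -> [4, 7] -> [4, 7, 13].
Step 3: result = [4, 7, 13]

The answer is [4, 7, 13].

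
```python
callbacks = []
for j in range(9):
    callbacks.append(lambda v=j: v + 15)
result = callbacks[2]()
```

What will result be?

Step 1: Default argument v=j captures j's value at definition time.
Step 2: callbacks[2] was defined when j = 2, so v defaults to 2.
Step 3: result = 2 + 15 = 17 (default arg fixes the late binding issue)

The answer is 17.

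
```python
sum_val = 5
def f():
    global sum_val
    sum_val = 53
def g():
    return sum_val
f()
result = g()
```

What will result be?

Step 1: sum_val = 5.
Step 2: f() sets global sum_val = 53.
Step 3: g() reads global sum_val = 53. result = 53

The answer is 53.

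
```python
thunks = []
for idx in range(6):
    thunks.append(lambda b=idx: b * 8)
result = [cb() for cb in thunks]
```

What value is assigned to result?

Step 1: Default arg b=idx captures idx at each iteration.
Step 2: thunks[k] has b defaulting to k, returns k * 8.
Step 3: result = [0, 8, 16, 24, 32, 40]

The answer is [0, 8, 16, 24, 32, 40].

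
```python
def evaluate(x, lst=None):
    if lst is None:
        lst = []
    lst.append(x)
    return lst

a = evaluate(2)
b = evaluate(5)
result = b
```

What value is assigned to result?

Step 1: None default with guard creates a NEW list each call.
Step 2: a = [2] (fresh list). b = [5] (another fresh list).
Step 3: result = [5] (this is the fix for mutable default)

The answer is [5].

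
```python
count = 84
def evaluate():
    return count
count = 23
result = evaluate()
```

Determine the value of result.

Step 1: count is first set to 84, then reassigned to 23.
Step 2: evaluate() is called after the reassignment, so it looks up the current global count = 23.
Step 3: result = 23

The answer is 23.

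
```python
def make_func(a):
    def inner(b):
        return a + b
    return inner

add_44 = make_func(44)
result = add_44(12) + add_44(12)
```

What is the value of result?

Step 1: add_44 captures a = 44.
Step 2: add_44(12) = 44 + 12 = 56, called twice.
Step 3: result = 56 + 56 = 112

The answer is 112.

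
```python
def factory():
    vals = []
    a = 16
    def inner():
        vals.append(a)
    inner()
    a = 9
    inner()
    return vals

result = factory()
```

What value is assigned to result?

Step 1: a = 16. inner() appends current a to vals.
Step 2: First inner(): appends 16. Then a = 9.
Step 3: Second inner(): appends 9 (closure sees updated a). result = [16, 9]

The answer is [16, 9].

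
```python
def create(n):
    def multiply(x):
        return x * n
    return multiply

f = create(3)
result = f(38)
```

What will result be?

Step 1: create(3) returns multiply closure with n = 3.
Step 2: f(38) computes 38 * 3 = 114.
Step 3: result = 114

The answer is 114.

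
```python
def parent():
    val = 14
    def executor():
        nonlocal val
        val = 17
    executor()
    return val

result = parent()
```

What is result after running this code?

Step 1: parent() sets val = 14.
Step 2: executor() uses nonlocal to reassign val = 17.
Step 3: result = 17

The answer is 17.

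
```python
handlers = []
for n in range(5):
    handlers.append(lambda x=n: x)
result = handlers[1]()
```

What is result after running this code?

Step 1: Default argument x=n captures n's value at each iteration.
Step 2: handlers[1] captured x = 1 when n was 1.
Step 3: result = 1

The answer is 1.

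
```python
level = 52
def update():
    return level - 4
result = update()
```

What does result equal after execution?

Step 1: level = 52 is defined globally.
Step 2: update() looks up level from global scope = 52, then computes 52 - 4 = 48.
Step 3: result = 48

The answer is 48.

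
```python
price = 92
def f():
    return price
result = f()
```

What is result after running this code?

Step 1: price = 92 is defined in the global scope.
Step 2: f() looks up price. No local price exists, so Python checks the global scope via LEGB rule and finds price = 92.
Step 3: result = 92

The answer is 92.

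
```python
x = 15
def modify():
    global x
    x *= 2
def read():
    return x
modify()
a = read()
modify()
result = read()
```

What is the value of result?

Step 1: x = 15.
Step 2: First modify(): x = 15 * 2 = 30.
Step 3: Second modify(): x = 30 * 2 = 60.
Step 4: read() returns 60

The answer is 60.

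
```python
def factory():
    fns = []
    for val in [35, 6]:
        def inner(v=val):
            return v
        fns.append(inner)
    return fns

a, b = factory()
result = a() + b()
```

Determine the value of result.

Step 1: Default argument v=val captures val at each iteration.
Step 2: a() returns 35 (captured at first iteration), b() returns 6 (captured at second).
Step 3: result = 35 + 6 = 41

The answer is 41.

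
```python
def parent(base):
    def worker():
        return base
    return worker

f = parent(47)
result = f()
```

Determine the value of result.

Step 1: parent(47) creates closure capturing base = 47.
Step 2: f() returns the captured base = 47.
Step 3: result = 47

The answer is 47.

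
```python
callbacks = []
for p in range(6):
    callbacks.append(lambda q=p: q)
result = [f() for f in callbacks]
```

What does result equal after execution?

Step 1: Default arg q=p captures p at each iteration.
Step 2: Each lambda has its own default: 0, 1, ..., 5.
Step 3: result = [0, 1, 2, 3, 4, 5]

The answer is [0, 1, 2, 3, 4, 5].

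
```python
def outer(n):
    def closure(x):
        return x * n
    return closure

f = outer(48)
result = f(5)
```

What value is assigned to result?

Step 1: outer(48) creates a closure capturing n = 48.
Step 2: f(5) computes 5 * 48 = 240.
Step 3: result = 240

The answer is 240.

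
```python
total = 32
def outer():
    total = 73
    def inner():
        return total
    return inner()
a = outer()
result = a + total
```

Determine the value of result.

Step 1: outer() has local total = 73. inner() reads from enclosing.
Step 2: outer() returns 73. Global total = 32 unchanged.
Step 3: result = 73 + 32 = 105

The answer is 105.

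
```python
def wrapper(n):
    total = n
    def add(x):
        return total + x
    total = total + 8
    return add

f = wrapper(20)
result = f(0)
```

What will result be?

Step 1: wrapper(20) sets total = 20, then total = 20 + 8 = 28.
Step 2: Closures capture by reference, so add sees total = 28.
Step 3: f(0) returns 28 + 0 = 28

The answer is 28.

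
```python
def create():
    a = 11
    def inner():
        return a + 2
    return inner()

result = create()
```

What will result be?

Step 1: create() defines a = 11.
Step 2: inner() reads a = 11 from enclosing scope, returns 11 + 2 = 13.
Step 3: result = 13

The answer is 13.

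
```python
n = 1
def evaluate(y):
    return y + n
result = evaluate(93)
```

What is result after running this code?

Step 1: n = 1 is defined globally.
Step 2: evaluate(93) uses parameter y = 93 and looks up n from global scope = 1.
Step 3: result = 93 + 1 = 94

The answer is 94.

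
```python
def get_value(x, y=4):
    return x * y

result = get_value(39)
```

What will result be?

Step 1: get_value(39) uses default y = 4.
Step 2: Returns 39 * 4 = 156.
Step 3: result = 156

The answer is 156.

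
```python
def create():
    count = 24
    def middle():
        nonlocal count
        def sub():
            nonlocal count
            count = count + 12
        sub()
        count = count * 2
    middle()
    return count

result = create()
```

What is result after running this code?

Step 1: count = 24.
Step 2: sub() adds 12: count = 24 + 12 = 36.
Step 3: middle() doubles: count = 36 * 2 = 72.
Step 4: result = 72

The answer is 72.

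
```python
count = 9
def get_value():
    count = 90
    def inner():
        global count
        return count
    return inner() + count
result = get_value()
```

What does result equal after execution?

Step 1: Global count = 9. get_value() shadows with local count = 90.
Step 2: inner() uses global keyword, so inner() returns global count = 9.
Step 3: get_value() returns 9 + 90 = 99

The answer is 99.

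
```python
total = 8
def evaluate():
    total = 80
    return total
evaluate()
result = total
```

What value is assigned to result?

Step 1: total = 8 globally.
Step 2: evaluate() creates a LOCAL total = 80 (no global keyword!).
Step 3: The global total is unchanged. result = 8

The answer is 8.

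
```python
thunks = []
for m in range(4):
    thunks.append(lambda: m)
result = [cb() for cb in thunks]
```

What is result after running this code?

Step 1: All 4 lambdas share the same variable m.
Step 2: After the loop, m = 3.
Step 3: Each call returns 3. result = [3, 3, 3, 3]

The answer is [3, 3, 3, 3].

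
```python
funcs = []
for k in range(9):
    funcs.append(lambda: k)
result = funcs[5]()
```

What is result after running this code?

Step 1: The loop creates 9 lambdas, all referencing the same variable k.
Step 2: After the loop, k = 8 (final value).
Step 3: funcs[5]() looks up k at call time and finds 8. This is the late binding gotcha. result = 8

The answer is 8.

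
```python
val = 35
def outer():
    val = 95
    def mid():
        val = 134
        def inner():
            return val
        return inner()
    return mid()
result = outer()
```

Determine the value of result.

Step 1: Three levels of shadowing: global 35, outer 95, mid 134.
Step 2: inner() finds val = 134 in enclosing mid() scope.
Step 3: result = 134

The answer is 134.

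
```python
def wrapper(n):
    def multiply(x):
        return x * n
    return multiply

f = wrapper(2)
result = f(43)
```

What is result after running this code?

Step 1: wrapper(2) returns multiply closure with n = 2.
Step 2: f(43) computes 43 * 2 = 86.
Step 3: result = 86

The answer is 86.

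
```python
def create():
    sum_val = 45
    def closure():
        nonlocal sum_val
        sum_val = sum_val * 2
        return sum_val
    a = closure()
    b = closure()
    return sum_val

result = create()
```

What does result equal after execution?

Step 1: sum_val starts at 45.
Step 2: First closure(): sum_val = 45 * 2 = 90.
Step 3: Second closure(): sum_val = 90 * 2 = 180.
Step 4: result = 180

The answer is 180.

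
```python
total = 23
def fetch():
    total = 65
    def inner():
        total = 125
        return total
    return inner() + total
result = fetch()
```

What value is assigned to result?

Step 1: fetch() has local total = 65. inner() has local total = 125.
Step 2: inner() returns its local total = 125.
Step 3: fetch() returns 125 + its own total (65) = 190

The answer is 190.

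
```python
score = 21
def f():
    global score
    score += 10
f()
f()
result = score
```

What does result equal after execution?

Step 1: score = 21.
Step 2: First f(): score = 21 + 10 = 31.
Step 3: Second f(): score = 31 + 10 = 41. result = 41

The answer is 41.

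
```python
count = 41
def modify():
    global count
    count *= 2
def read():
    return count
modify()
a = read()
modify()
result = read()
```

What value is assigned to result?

Step 1: count = 41.
Step 2: First modify(): count = 41 * 2 = 82.
Step 3: Second modify(): count = 82 * 2 = 164.
Step 4: read() returns 164

The answer is 164.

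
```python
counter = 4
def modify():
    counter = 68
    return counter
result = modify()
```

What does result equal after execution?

Step 1: Global counter = 4.
Step 2: modify() creates local counter = 68, shadowing the global.
Step 3: Returns local counter = 68. result = 68

The answer is 68.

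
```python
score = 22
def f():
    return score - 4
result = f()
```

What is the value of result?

Step 1: score = 22 is defined globally.
Step 2: f() looks up score from global scope = 22, then computes 22 - 4 = 18.
Step 3: result = 18

The answer is 18.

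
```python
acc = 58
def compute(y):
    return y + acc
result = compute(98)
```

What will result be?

Step 1: acc = 58 is defined globally.
Step 2: compute(98) uses parameter y = 98 and looks up acc from global scope = 58.
Step 3: result = 98 + 58 = 156

The answer is 156.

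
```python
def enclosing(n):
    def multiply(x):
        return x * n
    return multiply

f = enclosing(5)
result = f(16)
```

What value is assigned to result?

Step 1: enclosing(5) returns multiply closure with n = 5.
Step 2: f(16) computes 16 * 5 = 80.
Step 3: result = 80

The answer is 80.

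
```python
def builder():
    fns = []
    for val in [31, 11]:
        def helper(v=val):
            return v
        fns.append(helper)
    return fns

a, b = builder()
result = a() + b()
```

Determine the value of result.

Step 1: Default argument v=val captures val at each iteration.
Step 2: a() returns 31 (captured at first iteration), b() returns 11 (captured at second).
Step 3: result = 31 + 11 = 42

The answer is 42.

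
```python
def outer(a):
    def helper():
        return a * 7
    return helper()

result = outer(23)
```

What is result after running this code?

Step 1: outer(23) binds parameter a = 23.
Step 2: helper() accesses a = 23 from enclosing scope.
Step 3: result = 23 * 7 = 161

The answer is 161.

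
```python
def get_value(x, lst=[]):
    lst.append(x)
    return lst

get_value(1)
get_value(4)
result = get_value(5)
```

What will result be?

Step 1: Mutable default argument gotcha! The list [] is created once.
Step 2: Each call appends to the SAME list: [1], [1, 4], [1, 4, 5].
Step 3: result = [1, 4, 5]

The answer is [1, 4, 5].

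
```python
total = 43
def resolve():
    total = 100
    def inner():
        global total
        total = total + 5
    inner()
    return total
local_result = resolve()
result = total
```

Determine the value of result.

Step 1: Global total = 43. resolve() creates local total = 100.
Step 2: inner() declares global total and adds 5: global total = 43 + 5 = 48.
Step 3: resolve() returns its local total = 100 (unaffected by inner).
Step 4: result = global total = 48

The answer is 48.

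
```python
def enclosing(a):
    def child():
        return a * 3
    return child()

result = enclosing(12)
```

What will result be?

Step 1: enclosing(12) binds parameter a = 12.
Step 2: child() accesses a = 12 from enclosing scope.
Step 3: result = 12 * 3 = 36

The answer is 36.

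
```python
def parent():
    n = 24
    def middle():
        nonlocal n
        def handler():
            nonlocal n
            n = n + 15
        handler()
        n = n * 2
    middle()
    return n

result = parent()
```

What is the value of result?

Step 1: n = 24.
Step 2: handler() adds 15: n = 24 + 15 = 39.
Step 3: middle() doubles: n = 39 * 2 = 78.
Step 4: result = 78

The answer is 78.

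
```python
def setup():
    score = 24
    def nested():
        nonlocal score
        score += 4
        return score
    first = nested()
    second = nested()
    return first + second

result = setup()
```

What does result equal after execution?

Step 1: score starts at 24.
Step 2: First call: score = 24 + 4 = 28, returns 28.
Step 3: Second call: score = 28 + 4 = 32, returns 32.
Step 4: result = 28 + 32 = 60

The answer is 60.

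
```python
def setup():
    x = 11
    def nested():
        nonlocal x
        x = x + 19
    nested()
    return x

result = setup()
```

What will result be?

Step 1: setup() sets x = 11.
Step 2: nested() uses nonlocal to modify x in setup's scope: x = 11 + 19 = 30.
Step 3: setup() returns the modified x = 30

The answer is 30.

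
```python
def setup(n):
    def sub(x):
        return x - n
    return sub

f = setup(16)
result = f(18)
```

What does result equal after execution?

Step 1: setup(16) creates a closure capturing n = 16.
Step 2: f(18) computes 18 - 16 = 2.
Step 3: result = 2

The answer is 2.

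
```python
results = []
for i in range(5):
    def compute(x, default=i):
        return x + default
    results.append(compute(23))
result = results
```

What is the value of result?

Step 1: Default argument default=i is evaluated at function definition time.
Step 2: Each iteration creates compute with default = current i value.
Step 3: compute(23) returns 23 + default. results = [23, 24, 25, 26, 27]

The answer is [23, 24, 25, 26, 27].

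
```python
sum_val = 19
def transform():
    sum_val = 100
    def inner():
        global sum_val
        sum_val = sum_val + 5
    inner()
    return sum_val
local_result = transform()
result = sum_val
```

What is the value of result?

Step 1: Global sum_val = 19. transform() creates local sum_val = 100.
Step 2: inner() declares global sum_val and adds 5: global sum_val = 19 + 5 = 24.
Step 3: transform() returns its local sum_val = 100 (unaffected by inner).
Step 4: result = global sum_val = 24

The answer is 24.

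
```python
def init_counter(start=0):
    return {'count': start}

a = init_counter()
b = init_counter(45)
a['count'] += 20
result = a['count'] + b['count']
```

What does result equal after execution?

Step 1: init_counter() returns a new dict each call (immutable default 0).
Step 2: a = {'count': 0}, b = {'count': 45}.
Step 3: a['count'] += 20 = 20. result = 20 + 45 = 65

The answer is 65.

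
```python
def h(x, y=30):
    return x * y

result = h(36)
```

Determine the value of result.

Step 1: h(36) uses default y = 30.
Step 2: Returns 36 * 30 = 1080.
Step 3: result = 1080

The answer is 1080.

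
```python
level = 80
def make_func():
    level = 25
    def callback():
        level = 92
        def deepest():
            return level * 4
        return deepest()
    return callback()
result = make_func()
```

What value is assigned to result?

Step 1: deepest() looks up level through LEGB: not local, finds level = 92 in enclosing callback().
Step 2: Returns 92 * 4 = 368.
Step 3: result = 368

The answer is 368.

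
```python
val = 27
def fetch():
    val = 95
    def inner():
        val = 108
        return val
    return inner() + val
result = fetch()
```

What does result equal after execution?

Step 1: fetch() has local val = 95. inner() has local val = 108.
Step 2: inner() returns its local val = 108.
Step 3: fetch() returns 108 + its own val (95) = 203

The answer is 203.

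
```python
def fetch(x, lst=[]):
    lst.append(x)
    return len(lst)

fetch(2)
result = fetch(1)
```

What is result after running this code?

Step 1: Mutable default list persists between calls.
Step 2: First call: lst = [2], len = 1. Second call: lst = [2, 1], len = 2.
Step 3: result = 2

The answer is 2.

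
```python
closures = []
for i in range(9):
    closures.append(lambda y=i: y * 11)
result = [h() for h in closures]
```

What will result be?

Step 1: Default arg y=i captures i at each iteration.
Step 2: closures[k] has y defaulting to k, returns k * 11.
Step 3: result = [0, 11, 22, 33, 44, 55, 66, 77, 88]

The answer is [0, 11, 22, 33, 44, 55, 66, 77, 88].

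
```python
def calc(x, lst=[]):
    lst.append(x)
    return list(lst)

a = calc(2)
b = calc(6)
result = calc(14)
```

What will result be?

Step 1: Default list is shared. list() creates copies for return values.
Step 2: Internal list grows: [2] -> [2, 6] -> [2, 6, 14].
Step 3: result = [2, 6, 14]

The answer is [2, 6, 14].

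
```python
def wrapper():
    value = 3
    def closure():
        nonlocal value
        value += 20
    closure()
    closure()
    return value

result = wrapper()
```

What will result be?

Step 1: value starts at 3.
Step 2: closure() is called 2 times, each adding 20.
Step 3: value = 3 + 20 * 2 = 43

The answer is 43.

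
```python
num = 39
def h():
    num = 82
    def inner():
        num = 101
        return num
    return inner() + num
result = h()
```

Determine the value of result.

Step 1: h() has local num = 82. inner() has local num = 101.
Step 2: inner() returns its local num = 101.
Step 3: h() returns 101 + its own num (82) = 183

The answer is 183.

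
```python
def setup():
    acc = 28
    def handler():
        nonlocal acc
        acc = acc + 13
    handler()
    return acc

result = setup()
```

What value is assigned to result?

Step 1: setup() sets acc = 28.
Step 2: handler() uses nonlocal to modify acc in setup's scope: acc = 28 + 13 = 41.
Step 3: setup() returns the modified acc = 41

The answer is 41.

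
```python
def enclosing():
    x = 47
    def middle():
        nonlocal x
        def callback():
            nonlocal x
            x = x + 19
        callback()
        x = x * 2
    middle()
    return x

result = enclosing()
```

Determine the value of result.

Step 1: x = 47.
Step 2: callback() adds 19: x = 47 + 19 = 66.
Step 3: middle() doubles: x = 66 * 2 = 132.
Step 4: result = 132

The answer is 132.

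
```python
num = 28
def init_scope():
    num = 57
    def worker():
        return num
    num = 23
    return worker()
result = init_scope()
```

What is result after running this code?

Step 1: init_scope() sets num = 57, then later num = 23.
Step 2: worker() is called after num is reassigned to 23. Closures capture variables by reference, not by value.
Step 3: result = 23

The answer is 23.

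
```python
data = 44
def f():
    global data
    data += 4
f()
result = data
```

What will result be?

Step 1: data = 44 globally.
Step 2: f() modifies global data: data += 4 = 48.
Step 3: result = 48

The answer is 48.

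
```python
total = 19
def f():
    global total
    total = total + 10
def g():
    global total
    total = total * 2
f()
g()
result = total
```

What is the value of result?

Step 1: total = 19.
Step 2: f() adds 10: total = 19 + 10 = 29.
Step 3: g() doubles: total = 29 * 2 = 58.
Step 4: result = 58

The answer is 58.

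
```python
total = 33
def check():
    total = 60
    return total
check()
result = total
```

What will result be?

Step 1: total = 33 globally.
Step 2: check() creates a LOCAL total = 60 (no global keyword!).
Step 3: The global total is unchanged. result = 33

The answer is 33.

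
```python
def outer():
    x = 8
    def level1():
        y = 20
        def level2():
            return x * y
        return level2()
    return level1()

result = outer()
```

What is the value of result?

Step 1: x = 8 in outer. y = 20 in level1.
Step 2: level2() reads x = 8 and y = 20 from enclosing scopes.
Step 3: result = 8 * 20 = 160

The answer is 160.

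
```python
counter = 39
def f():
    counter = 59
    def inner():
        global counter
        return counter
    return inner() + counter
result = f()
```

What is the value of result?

Step 1: Global counter = 39. f() shadows with local counter = 59.
Step 2: inner() uses global keyword, so inner() returns global counter = 39.
Step 3: f() returns 39 + 59 = 98

The answer is 98.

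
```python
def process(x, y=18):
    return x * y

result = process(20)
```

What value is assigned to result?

Step 1: process(20) uses default y = 18.
Step 2: Returns 20 * 18 = 360.
Step 3: result = 360

The answer is 360.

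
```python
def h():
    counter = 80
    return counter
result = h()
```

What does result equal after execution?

Step 1: h() defines counter = 80 in its local scope.
Step 2: return counter finds the local variable counter = 80.
Step 3: result = 80

The answer is 80.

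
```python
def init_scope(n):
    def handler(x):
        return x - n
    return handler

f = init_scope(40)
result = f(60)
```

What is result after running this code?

Step 1: init_scope(40) creates a closure capturing n = 40.
Step 2: f(60) computes 60 - 40 = 20.
Step 3: result = 20

The answer is 20.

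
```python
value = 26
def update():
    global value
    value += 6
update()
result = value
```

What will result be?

Step 1: value = 26 globally.
Step 2: update() modifies global value: value += 6 = 32.
Step 3: result = 32

The answer is 32.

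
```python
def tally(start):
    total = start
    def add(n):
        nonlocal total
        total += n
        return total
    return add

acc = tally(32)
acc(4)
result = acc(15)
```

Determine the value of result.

Step 1: tally(32) creates closure with total = 32.
Step 2: First acc(4): total = 32 + 4 = 36.
Step 3: Second acc(15): total = 36 + 15 = 51. result = 51

The answer is 51.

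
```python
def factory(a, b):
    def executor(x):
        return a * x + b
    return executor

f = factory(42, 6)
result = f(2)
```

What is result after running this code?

Step 1: factory(42, 6) captures a = 42, b = 6.
Step 2: f(2) computes 42 * 2 + 6 = 90.
Step 3: result = 90

The answer is 90.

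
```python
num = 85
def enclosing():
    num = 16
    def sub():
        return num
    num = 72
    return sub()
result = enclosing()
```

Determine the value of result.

Step 1: enclosing() sets num = 16, then later num = 72.
Step 2: sub() is called after num is reassigned to 72. Closures capture variables by reference, not by value.
Step 3: result = 72

The answer is 72.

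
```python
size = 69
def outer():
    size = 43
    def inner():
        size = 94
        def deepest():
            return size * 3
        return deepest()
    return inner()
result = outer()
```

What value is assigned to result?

Step 1: deepest() looks up size through LEGB: not local, finds size = 94 in enclosing inner().
Step 2: Returns 94 * 3 = 282.
Step 3: result = 282

The answer is 282.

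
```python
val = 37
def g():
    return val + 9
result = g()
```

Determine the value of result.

Step 1: val = 37 is defined globally.
Step 2: g() looks up val from global scope = 37, then computes 37 + 9 = 46.
Step 3: result = 46

The answer is 46.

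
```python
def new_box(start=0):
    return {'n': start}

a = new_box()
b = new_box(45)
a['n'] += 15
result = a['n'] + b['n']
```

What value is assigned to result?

Step 1: new_box() returns a new dict each call (immutable default 0).
Step 2: a = {'n': 0}, b = {'n': 45}.
Step 3: a['n'] += 15 = 15. result = 15 + 45 = 60

The answer is 60.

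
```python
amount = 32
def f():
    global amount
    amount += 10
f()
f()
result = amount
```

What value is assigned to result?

Step 1: amount = 32.
Step 2: First f(): amount = 32 + 10 = 42.
Step 3: Second f(): amount = 42 + 10 = 52. result = 52

The answer is 52.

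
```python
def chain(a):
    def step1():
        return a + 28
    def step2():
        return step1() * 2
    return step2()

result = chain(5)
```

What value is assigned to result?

Step 1: chain(5) captures a = 5.
Step 2: step2() calls step1() which returns 5 + 28 = 33.
Step 3: step2() returns 33 * 2 = 66

The answer is 66.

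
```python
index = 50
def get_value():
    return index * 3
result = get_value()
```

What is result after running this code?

Step 1: index = 50 is defined globally.
Step 2: get_value() looks up index from global scope = 50, then computes 50 * 3 = 150.
Step 3: result = 150

The answer is 150.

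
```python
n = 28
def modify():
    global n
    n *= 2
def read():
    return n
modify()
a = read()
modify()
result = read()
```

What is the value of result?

Step 1: n = 28.
Step 2: First modify(): n = 28 * 2 = 56.
Step 3: Second modify(): n = 56 * 2 = 112.
Step 4: read() returns 112

The answer is 112.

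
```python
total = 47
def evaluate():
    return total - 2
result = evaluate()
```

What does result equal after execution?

Step 1: total = 47 is defined globally.
Step 2: evaluate() looks up total from global scope = 47, then computes 47 - 2 = 45.
Step 3: result = 45

The answer is 45.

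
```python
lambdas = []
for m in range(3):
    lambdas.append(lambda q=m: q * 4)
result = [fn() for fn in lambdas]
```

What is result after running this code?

Step 1: Default arg q=m captures m at each iteration.
Step 2: lambdas[k] has q defaulting to k, returns k * 4.
Step 3: result = [0, 4, 8]

The answer is [0, 4, 8].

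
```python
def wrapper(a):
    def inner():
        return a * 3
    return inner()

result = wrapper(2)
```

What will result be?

Step 1: wrapper(2) binds parameter a = 2.
Step 2: inner() accesses a = 2 from enclosing scope.
Step 3: result = 2 * 3 = 6

The answer is 6.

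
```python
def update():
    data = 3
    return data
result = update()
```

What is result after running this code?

Step 1: update() defines data = 3 in its local scope.
Step 2: return data finds the local variable data = 3.
Step 3: result = 3

The answer is 3.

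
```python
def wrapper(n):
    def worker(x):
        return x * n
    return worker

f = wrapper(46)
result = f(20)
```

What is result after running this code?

Step 1: wrapper(46) creates a closure capturing n = 46.
Step 2: f(20) computes 20 * 46 = 920.
Step 3: result = 920

The answer is 920.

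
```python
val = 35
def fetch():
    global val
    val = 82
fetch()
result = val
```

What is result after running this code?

Step 1: val = 35 globally.
Step 2: fetch() declares global val and sets it to 82.
Step 3: After fetch(), global val = 82. result = 82

The answer is 82.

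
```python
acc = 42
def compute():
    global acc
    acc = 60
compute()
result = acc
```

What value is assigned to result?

Step 1: acc = 42 globally.
Step 2: compute() declares global acc and sets it to 60.
Step 3: After compute(), global acc = 60. result = 60

The answer is 60.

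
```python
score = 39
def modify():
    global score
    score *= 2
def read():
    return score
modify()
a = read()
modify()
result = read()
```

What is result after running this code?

Step 1: score = 39.
Step 2: First modify(): score = 39 * 2 = 78.
Step 3: Second modify(): score = 78 * 2 = 156.
Step 4: read() returns 156

The answer is 156.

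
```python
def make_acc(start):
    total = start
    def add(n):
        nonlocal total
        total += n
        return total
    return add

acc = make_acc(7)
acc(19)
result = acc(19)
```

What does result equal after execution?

Step 1: make_acc(7) creates closure with total = 7.
Step 2: First acc(19): total = 7 + 19 = 26.
Step 3: Second acc(19): total = 26 + 19 = 45. result = 45

The answer is 45.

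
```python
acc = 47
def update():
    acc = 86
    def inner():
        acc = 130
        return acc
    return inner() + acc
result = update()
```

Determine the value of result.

Step 1: update() has local acc = 86. inner() has local acc = 130.
Step 2: inner() returns its local acc = 130.
Step 3: update() returns 130 + its own acc (86) = 216

The answer is 216.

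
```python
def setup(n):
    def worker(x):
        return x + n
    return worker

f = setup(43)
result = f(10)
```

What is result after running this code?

Step 1: setup(43) creates a closure that captures n = 43.
Step 2: f(10) calls the closure with x = 10, returning 10 + 43 = 53.
Step 3: result = 53

The answer is 53.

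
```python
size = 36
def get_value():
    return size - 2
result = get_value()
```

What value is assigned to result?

Step 1: size = 36 is defined globally.
Step 2: get_value() looks up size from global scope = 36, then computes 36 - 2 = 34.
Step 3: result = 34

The answer is 34.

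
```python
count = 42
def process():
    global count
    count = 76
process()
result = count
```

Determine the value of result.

Step 1: count = 42 globally.
Step 2: process() declares global count and sets it to 76.
Step 3: After process(), global count = 76. result = 76

The answer is 76.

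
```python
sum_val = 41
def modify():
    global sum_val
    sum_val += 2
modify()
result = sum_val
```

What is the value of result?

Step 1: sum_val = 41 globally.
Step 2: modify() modifies global sum_val: sum_val += 2 = 43.
Step 3: result = 43

The answer is 43.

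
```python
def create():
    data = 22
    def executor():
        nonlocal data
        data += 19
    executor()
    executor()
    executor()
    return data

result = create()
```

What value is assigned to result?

Step 1: data starts at 22.
Step 2: executor() is called 3 times, each adding 19.
Step 3: data = 22 + 19 * 3 = 79

The answer is 79.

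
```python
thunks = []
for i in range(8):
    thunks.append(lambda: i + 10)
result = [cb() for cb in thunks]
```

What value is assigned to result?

Step 1: All lambdas capture i by reference. After the loop, i = 7.
Step 2: Each call returns 7 + 10 = 17.
Step 3: result = [17, 17, 17, 17, 17, 17, 17, 17]

The answer is [17, 17, 17, 17, 17, 17, 17, 17].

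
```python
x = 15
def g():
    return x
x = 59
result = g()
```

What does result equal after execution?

Step 1: x is first set to 15, then reassigned to 59.
Step 2: g() is called after the reassignment, so it looks up the current global x = 59.
Step 3: result = 59

The answer is 59.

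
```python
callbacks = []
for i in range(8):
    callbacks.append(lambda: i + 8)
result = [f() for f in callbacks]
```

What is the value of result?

Step 1: All lambdas capture i by reference. After the loop, i = 7.
Step 2: Each call returns 7 + 8 = 15.
Step 3: result = [15, 15, 15, 15, 15, 15, 15, 15]

The answer is [15, 15, 15, 15, 15, 15, 15, 15].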